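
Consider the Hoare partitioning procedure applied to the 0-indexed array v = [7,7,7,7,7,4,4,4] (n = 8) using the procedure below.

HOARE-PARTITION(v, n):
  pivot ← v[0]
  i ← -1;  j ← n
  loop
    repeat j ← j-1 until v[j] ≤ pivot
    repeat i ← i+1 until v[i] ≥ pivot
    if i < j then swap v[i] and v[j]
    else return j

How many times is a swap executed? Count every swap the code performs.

4

pivot = v[0] = 7; i = -1, j = 8
j→7 (v[7]=4≤7), i→0 (v[0]=7≥7); i<j, swap → [4,7,7,7,7,4,4,7]
j→6 (v[6]=4≤7), i→1 (v[1]=7≥7); i<j, swap → [4,4,7,7,7,4,7,7]
j→5 (v[5]=4≤7), i→2 (v[2]=7≥7); i<j, swap → [4,4,4,7,7,7,7,7]
j→4 (v[4]=7≤7), i→3 (v[3]=7≥7); i<j, swap → [4,4,4,7,7,7,7,7]
j→3, i→4; i≥j, return j=3. v = [4,4,4,7,7,7,7,7]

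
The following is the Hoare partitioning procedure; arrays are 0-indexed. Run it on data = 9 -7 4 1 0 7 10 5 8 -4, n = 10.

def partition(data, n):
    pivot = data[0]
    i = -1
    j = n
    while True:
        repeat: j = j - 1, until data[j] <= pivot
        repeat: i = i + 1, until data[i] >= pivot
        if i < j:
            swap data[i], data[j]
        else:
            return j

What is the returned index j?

7

pivot=9
j stops at 9 (-4), i stops at 0 (9); swap ⇒ -4 -7 4 1 0 7 10 5 8 9
j stops at 8 (8), i stops at 6 (10); swap ⇒ -4 -7 4 1 0 7 8 5 10 9
j stops at 7, i stops at 8; i≥j ⇒ return 7. data=-4 -7 4 1 0 7 8 5 10 9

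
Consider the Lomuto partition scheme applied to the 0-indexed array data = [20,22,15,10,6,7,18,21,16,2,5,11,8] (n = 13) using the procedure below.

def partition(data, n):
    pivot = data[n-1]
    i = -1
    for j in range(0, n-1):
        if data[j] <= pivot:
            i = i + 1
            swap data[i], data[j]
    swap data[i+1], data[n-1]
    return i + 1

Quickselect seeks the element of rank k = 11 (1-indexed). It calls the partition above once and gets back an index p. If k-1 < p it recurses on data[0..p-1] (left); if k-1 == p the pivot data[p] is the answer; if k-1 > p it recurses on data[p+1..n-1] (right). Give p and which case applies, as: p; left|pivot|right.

pivot = data[12] = 8; i = -1
j=0: data[0]=20 > 8 → no swap
j=1: data[1]=22 > 8 → no swap
j=2: data[2]=15 > 8 → no swap
j=3: data[3]=10 > 8 → no swap
j=4: data[4]=6 ≤ 8 → i=0, swap data[0],data[4] → [6,22,15,10,20,7,18,21,16,2,5,11,8]
j=5: data[5]=7 ≤ 8 → i=1, swap data[1],data[5] → [6,7,15,10,20,22,18,21,16,2,5,11,8]
j=6: data[6]=18 > 8 → no swap
j=7: data[7]=21 > 8 → no swap
j=8: data[8]=16 > 8 → no swap
j=9: data[9]=2 ≤ 8 → i=2, swap data[2],data[9] → [6,7,2,10,20,22,18,21,16,15,5,11,8]
j=10: data[10]=5 ≤ 8 → i=3, swap data[3],data[10] → [6,7,2,5,20,22,18,21,16,15,10,11,8]
j=11: data[11]=11 > 8 → no swap
final swap data[4],data[12] → [6,7,2,5,8,22,18,21,16,15,10,11,20]; return 4
p = 4; k-1 = 10 > 4 ⇒ right

4; right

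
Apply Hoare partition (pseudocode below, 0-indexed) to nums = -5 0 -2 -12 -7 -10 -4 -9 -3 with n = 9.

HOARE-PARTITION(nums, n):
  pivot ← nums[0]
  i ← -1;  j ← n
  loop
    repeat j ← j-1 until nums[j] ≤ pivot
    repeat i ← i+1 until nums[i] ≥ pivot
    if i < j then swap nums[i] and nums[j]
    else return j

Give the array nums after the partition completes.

-9 -10 -7 -12 -2 0 -4 -5 -3

pivot=-5
j stops at 7 (-9), i stops at 0 (-5); swap ⇒ -9 0 -2 -12 -7 -10 -4 -5 -3
j stops at 5 (-10), i stops at 1 (0); swap ⇒ -9 -10 -2 -12 -7 0 -4 -5 -3
j stops at 4 (-7), i stops at 2 (-2); swap ⇒ -9 -10 -7 -12 -2 0 -4 -5 -3
j stops at 3, i stops at 4; i≥j ⇒ return 3. nums=-9 -10 -7 -12 -2 0 -4 -5 -3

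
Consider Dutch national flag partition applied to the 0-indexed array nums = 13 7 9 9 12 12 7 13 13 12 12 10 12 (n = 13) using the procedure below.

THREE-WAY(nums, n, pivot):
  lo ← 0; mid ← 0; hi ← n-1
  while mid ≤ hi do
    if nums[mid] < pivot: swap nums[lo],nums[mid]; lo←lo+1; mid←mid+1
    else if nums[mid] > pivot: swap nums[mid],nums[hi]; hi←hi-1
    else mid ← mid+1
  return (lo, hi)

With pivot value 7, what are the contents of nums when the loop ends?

lo=0 mid=0 hi=12
13>7: swap(0,12), hi=11 ⇒ 12 7 9 9 12 12 7 13 13 12 12 10 13
12>7: swap(0,11), hi=10 ⇒ 10 7 9 9 12 12 7 13 13 12 12 12 13
10>7: swap(0,10), hi=9 ⇒ 12 7 9 9 12 12 7 13 13 12 10 12 13
12>7: swap(0,9), hi=8 ⇒ 12 7 9 9 12 12 7 13 13 12 10 12 13
12>7: swap(0,8), hi=7 ⇒ 13 7 9 9 12 12 7 13 12 12 10 12 13
13>7: swap(0,7), hi=6 ⇒ 13 7 9 9 12 12 7 13 12 12 10 12 13
13>7: swap(0,6), hi=5 ⇒ 7 7 9 9 12 12 13 13 12 12 10 12 13
7=7: mid=1
7=7: mid=2
9>7: swap(2,5), hi=4 ⇒ 7 7 12 9 12 9 13 13 12 12 10 12 13
12>7: swap(2,4), hi=3 ⇒ 7 7 12 9 12 9 13 13 12 12 10 12 13
12>7: swap(2,3), hi=2 ⇒ 7 7 9 12 12 9 13 13 12 12 10 12 13
9>7: swap(2,2), hi=1 ⇒ 7 7 9 12 12 9 13 13 12 12 10 12 13
done. lo=0 hi=1; nums=7 7 9 12 12 9 13 13 12 12 10 12 13

7 7 9 12 12 9 13 13 12 12 10 12 13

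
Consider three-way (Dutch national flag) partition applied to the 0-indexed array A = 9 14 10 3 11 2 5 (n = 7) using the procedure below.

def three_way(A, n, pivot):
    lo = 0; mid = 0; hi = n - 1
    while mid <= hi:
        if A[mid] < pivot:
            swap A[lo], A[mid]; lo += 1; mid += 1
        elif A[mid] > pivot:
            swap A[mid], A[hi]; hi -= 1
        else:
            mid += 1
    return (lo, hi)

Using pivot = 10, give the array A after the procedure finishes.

pivot = 10; lo=0, mid=0, hi=6
A[mid]=9<10: swap A[0],A[0]; lo=1,mid=1 → 9 14 10 3 11 2 5
A[mid]=14>10: swap A[1],A[6]; hi=5 → 9 5 10 3 11 2 14
A[mid]=5<10: swap A[1],A[1]; lo=2,mid=2 → 9 5 10 3 11 2 14
A[mid]=10=10: mid=3
A[mid]=3<10: swap A[2],A[3]; lo=3,mid=4 → 9 5 3 10 11 2 14
A[mid]=11>10: swap A[4],A[5]; hi=4 → 9 5 3 10 2 11 14
A[mid]=2<10: swap A[3],A[4]; lo=4,mid=5 → 9 5 3 2 10 11 14
end: lo=4, hi=4; A = 9 5 3 2 10 11 14

9 5 3 2 10 11 14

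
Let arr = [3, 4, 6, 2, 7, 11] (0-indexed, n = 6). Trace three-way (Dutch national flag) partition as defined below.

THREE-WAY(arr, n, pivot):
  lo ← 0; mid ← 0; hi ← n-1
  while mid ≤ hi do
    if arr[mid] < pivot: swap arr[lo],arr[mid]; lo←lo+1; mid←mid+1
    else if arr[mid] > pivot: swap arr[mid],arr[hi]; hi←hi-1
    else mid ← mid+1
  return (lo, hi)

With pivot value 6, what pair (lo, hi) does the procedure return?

pivot = 6; lo=0, mid=0, hi=5
arr[mid]=3<6: swap arr[0],arr[0]; lo=1,mid=1 → [3, 4, 6, 2, 7, 11]
arr[mid]=4<6: swap arr[1],arr[1]; lo=2,mid=2 → [3, 4, 6, 2, 7, 11]
arr[mid]=6=6: mid=3
arr[mid]=2<6: swap arr[2],arr[3]; lo=3,mid=4 → [3, 4, 2, 6, 7, 11]
arr[mid]=7>6: swap arr[4],arr[5]; hi=4 → [3, 4, 2, 6, 11, 7]
arr[mid]=11>6: swap arr[4],arr[4]; hi=3 → [3, 4, 2, 6, 11, 7]
end: lo=3, hi=3; arr = [3, 4, 2, 6, 11, 7]

(3, 3)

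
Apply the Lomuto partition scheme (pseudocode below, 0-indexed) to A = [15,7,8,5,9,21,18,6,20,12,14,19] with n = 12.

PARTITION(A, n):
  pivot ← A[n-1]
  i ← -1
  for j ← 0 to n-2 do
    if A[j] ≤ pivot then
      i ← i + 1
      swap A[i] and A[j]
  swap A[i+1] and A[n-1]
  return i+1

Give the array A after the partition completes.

pivot=19, i=-1
j=0: 15≤19, i=0, swap(0,0) ⇒ [15,7,8,5,9,21,18,6,20,12,14,19]
j=1: 7≤19, i=1, swap(1,1) ⇒ [15,7,8,5,9,21,18,6,20,12,14,19]
j=2: 8≤19, i=2, swap(2,2) ⇒ [15,7,8,5,9,21,18,6,20,12,14,19]
j=3: 5≤19, i=3, swap(3,3) ⇒ [15,7,8,5,9,21,18,6,20,12,14,19]
j=4: 9≤19, i=4, swap(4,4) ⇒ [15,7,8,5,9,21,18,6,20,12,14,19]
j=5: 21>19, skip
j=6: 18≤19, i=5, swap(5,6) ⇒ [15,7,8,5,9,18,21,6,20,12,14,19]
j=7: 6≤19, i=6, swap(6,7) ⇒ [15,7,8,5,9,18,6,21,20,12,14,19]
j=8: 20>19, skip
j=9: 12≤19, i=7, swap(7,9) ⇒ [15,7,8,5,9,18,6,12,20,21,14,19]
j=10: 14≤19, i=8, swap(8,10) ⇒ [15,7,8,5,9,18,6,12,14,21,20,19]
swap(9,11) ⇒ [15,7,8,5,9,18,6,12,14,19,20,21]; return 9

[15,7,8,5,9,18,6,12,14,19,20,21]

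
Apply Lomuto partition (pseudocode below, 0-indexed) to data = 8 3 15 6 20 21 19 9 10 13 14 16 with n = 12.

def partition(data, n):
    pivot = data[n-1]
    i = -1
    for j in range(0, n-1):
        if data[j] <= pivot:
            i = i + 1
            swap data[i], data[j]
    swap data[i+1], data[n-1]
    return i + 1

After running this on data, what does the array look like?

pivot=16, i=-1
j=0: 8≤16, i=0, swap(0,0) ⇒ 8 3 15 6 20 21 19 9 10 13 14 16
j=1: 3≤16, i=1, swap(1,1) ⇒ 8 3 15 6 20 21 19 9 10 13 14 16
j=2: 15≤16, i=2, swap(2,2) ⇒ 8 3 15 6 20 21 19 9 10 13 14 16
j=3: 6≤16, i=3, swap(3,3) ⇒ 8 3 15 6 20 21 19 9 10 13 14 16
j=4: 20>16, skip
j=5: 21>16, skip
j=6: 19>16, skip
j=7: 9≤16, i=4, swap(4,7) ⇒ 8 3 15 6 9 21 19 20 10 13 14 16
j=8: 10≤16, i=5, swap(5,8) ⇒ 8 3 15 6 9 10 19 20 21 13 14 16
j=9: 13≤16, i=6, swap(6,9) ⇒ 8 3 15 6 9 10 13 20 21 19 14 16
j=10: 14≤16, i=7, swap(7,10) ⇒ 8 3 15 6 9 10 13 14 21 19 20 16
swap(8,11) ⇒ 8 3 15 6 9 10 13 14 16 19 20 21; return 8

8 3 15 6 9 10 13 14 16 19 20 21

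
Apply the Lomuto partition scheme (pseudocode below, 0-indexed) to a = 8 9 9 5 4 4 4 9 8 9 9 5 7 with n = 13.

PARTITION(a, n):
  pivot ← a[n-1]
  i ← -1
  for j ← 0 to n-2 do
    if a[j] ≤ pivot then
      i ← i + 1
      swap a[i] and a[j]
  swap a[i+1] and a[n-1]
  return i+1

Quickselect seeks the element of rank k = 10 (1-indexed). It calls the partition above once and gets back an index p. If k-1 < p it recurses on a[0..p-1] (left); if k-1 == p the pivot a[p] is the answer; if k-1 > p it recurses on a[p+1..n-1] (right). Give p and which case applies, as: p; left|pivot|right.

5; right

pivot=7, i=-1
j=0: 8>7, skip
j=1: 9>7, skip
j=2: 9>7, skip
j=3: 5≤7, i=0, swap(0,3) ⇒ 5 9 9 8 4 4 4 9 8 9 9 5 7
j=4: 4≤7, i=1, swap(1,4) ⇒ 5 4 9 8 9 4 4 9 8 9 9 5 7
j=5: 4≤7, i=2, swap(2,5) ⇒ 5 4 4 8 9 9 4 9 8 9 9 5 7
j=6: 4≤7, i=3, swap(3,6) ⇒ 5 4 4 4 9 9 8 9 8 9 9 5 7
j=7: 9>7, skip
j=8: 8>7, skip
j=9: 9>7, skip
j=10: 9>7, skip
j=11: 5≤7, i=4, swap(4,11) ⇒ 5 4 4 4 5 9 8 9 8 9 9 9 7
swap(5,12) ⇒ 5 4 4 4 5 7 8 9 8 9 9 9 9; return 5
p = 5; k-1 = 9 > 5 ⇒ right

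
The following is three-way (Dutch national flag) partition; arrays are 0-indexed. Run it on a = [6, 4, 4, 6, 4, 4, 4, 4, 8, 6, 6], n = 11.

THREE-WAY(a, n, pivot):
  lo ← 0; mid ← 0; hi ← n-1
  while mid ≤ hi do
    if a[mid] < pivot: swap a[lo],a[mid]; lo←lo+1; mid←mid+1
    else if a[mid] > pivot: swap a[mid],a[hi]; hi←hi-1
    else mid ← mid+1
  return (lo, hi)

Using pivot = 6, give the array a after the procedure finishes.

[4, 4, 4, 4, 4, 4, 6, 6, 6, 6, 8]

lo=0 mid=0 hi=10
6=6: mid=1
4<6: swap(0,1), lo=1 mid=2 ⇒ [4, 6, 4, 6, 4, 4, 4, 4, 8, 6, 6]
4<6: swap(1,2), lo=2 mid=3 ⇒ [4, 4, 6, 6, 4, 4, 4, 4, 8, 6, 6]
6=6: mid=4
4<6: swap(2,4), lo=3 mid=5 ⇒ [4, 4, 4, 6, 6, 4, 4, 4, 8, 6, 6]
4<6: swap(3,5), lo=4 mid=6 ⇒ [4, 4, 4, 4, 6, 6, 4, 4, 8, 6, 6]
4<6: swap(4,6), lo=5 mid=7 ⇒ [4, 4, 4, 4, 4, 6, 6, 4, 8, 6, 6]
4<6: swap(5,7), lo=6 mid=8 ⇒ [4, 4, 4, 4, 4, 4, 6, 6, 8, 6, 6]
8>6: swap(8,10), hi=9 ⇒ [4, 4, 4, 4, 4, 4, 6, 6, 6, 6, 8]
6=6: mid=9
6=6: mid=10
done. lo=6 hi=9; a=[4, 4, 4, 4, 4, 4, 6, 6, 6, 6, 8]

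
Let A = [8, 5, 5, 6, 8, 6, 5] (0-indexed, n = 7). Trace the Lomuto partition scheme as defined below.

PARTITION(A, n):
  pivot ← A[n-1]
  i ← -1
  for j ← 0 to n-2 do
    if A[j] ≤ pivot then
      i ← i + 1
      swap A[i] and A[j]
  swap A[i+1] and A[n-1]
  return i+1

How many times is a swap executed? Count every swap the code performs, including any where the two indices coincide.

3

pivot = A[6] = 5; i = -1
j=0: A[0]=8 > 5 → no swap
j=1: A[1]=5 ≤ 5 → i=0, swap A[0],A[1] → [5, 8, 5, 6, 8, 6, 5]
j=2: A[2]=5 ≤ 5 → i=1, swap A[1],A[2] → [5, 5, 8, 6, 8, 6, 5]
j=3: A[3]=6 > 5 → no swap
j=4: A[4]=8 > 5 → no swap
j=5: A[5]=6 > 5 → no swap
final swap A[2],A[6] → [5, 5, 5, 6, 8, 6, 8]; return 2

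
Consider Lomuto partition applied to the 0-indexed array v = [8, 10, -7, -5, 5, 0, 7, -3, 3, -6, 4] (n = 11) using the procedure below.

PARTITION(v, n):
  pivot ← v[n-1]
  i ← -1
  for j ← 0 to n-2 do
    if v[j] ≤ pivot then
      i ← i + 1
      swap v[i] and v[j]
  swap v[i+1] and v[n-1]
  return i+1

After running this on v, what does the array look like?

pivot = v[10] = 4; i = -1
j=0: v[0]=8 > 4 → no swap
j=1: v[1]=10 > 4 → no swap
j=2: v[2]=-7 ≤ 4 → i=0, swap v[0],v[2] → [-7, 10, 8, -5, 5, 0, 7, -3, 3, -6, 4]
j=3: v[3]=-5 ≤ 4 → i=1, swap v[1],v[3] → [-7, -5, 8, 10, 5, 0, 7, -3, 3, -6, 4]
j=4: v[4]=5 > 4 → no swap
j=5: v[5]=0 ≤ 4 → i=2, swap v[2],v[5] → [-7, -5, 0, 10, 5, 8, 7, -3, 3, -6, 4]
j=6: v[6]=7 > 4 → no swap
j=7: v[7]=-3 ≤ 4 → i=3, swap v[3],v[7] → [-7, -5, 0, -3, 5, 8, 7, 10, 3, -6, 4]
j=8: v[8]=3 ≤ 4 → i=4, swap v[4],v[8] → [-7, -5, 0, -3, 3, 8, 7, 10, 5, -6, 4]
j=9: v[9]=-6 ≤ 4 → i=5, swap v[5],v[9] → [-7, -5, 0, -3, 3, -6, 7, 10, 5, 8, 4]
final swap v[6],v[10] → [-7, -5, 0, -3, 3, -6, 4, 10, 5, 8, 7]; return 6

[-7, -5, 0, -3, 3, -6, 4, 10, 5, 8, 7]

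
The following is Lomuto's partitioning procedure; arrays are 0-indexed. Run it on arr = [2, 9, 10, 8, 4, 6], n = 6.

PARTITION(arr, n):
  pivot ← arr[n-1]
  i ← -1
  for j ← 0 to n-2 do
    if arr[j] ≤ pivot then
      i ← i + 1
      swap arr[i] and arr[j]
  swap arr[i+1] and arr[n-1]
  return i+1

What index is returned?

pivot = arr[5] = 6; i = -1
j=0: arr[0]=2 ≤ 6 → i=0, swap arr[0],arr[0] (no change) → [2, 9, 10, 8, 4, 6]
j=1: arr[1]=9 > 6 → no swap
j=2: arr[2]=10 > 6 → no swap
j=3: arr[3]=8 > 6 → no swap
j=4: arr[4]=4 ≤ 6 → i=1, swap arr[1],arr[4] → [2, 4, 10, 8, 9, 6]
final swap arr[2],arr[5] → [2, 4, 6, 8, 9, 10]; return 2

2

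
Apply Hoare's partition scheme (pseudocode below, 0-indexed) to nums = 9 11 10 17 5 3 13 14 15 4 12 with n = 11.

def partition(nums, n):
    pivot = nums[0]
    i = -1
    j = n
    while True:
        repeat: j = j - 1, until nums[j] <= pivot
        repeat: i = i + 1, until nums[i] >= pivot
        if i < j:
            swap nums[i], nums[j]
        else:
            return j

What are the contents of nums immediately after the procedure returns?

pivot = nums[0] = 9; i = -1, j = 11
j→9 (nums[9]=4≤9), i→0 (nums[0]=9≥9); i<j, swap → 4 11 10 17 5 3 13 14 15 9 12
j→5 (nums[5]=3≤9), i→1 (nums[1]=11≥9); i<j, swap → 4 3 10 17 5 11 13 14 15 9 12
j→4 (nums[4]=5≤9), i→2 (nums[2]=10≥9); i<j, swap → 4 3 5 17 10 11 13 14 15 9 12
j→2, i→3; i≥j, return j=2. nums = 4 3 5 17 10 11 13 14 15 9 12

4 3 5 17 10 11 13 14 15 9 12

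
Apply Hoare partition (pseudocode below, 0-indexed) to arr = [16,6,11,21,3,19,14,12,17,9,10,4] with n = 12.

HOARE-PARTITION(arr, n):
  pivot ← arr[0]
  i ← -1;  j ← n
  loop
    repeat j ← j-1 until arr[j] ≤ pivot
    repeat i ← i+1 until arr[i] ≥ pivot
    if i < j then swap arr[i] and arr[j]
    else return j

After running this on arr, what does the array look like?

[4,6,11,10,3,9,14,12,17,19,21,16]

pivot = arr[0] = 16; i = -1, j = 12
j→11 (arr[11]=4≤16), i→0 (arr[0]=16≥16); i<j, swap → [4,6,11,21,3,19,14,12,17,9,10,16]
j→10 (arr[10]=10≤16), i→3 (arr[3]=21≥16); i<j, swap → [4,6,11,10,3,19,14,12,17,9,21,16]
j→9 (arr[9]=9≤16), i→5 (arr[5]=19≥16); i<j, swap → [4,6,11,10,3,9,14,12,17,19,21,16]
j→7, i→8; i≥j, return j=7. arr = [4,6,11,10,3,9,14,12,17,19,21,16]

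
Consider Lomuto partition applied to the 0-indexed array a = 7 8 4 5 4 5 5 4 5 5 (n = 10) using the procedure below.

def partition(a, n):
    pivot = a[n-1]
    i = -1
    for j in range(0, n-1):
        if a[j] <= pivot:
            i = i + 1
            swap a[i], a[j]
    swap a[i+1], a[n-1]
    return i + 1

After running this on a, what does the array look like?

4 5 4 5 5 4 5 5 7 8

pivot = a[9] = 5; i = -1
j=0: a[0]=7 > 5 → no swap
j=1: a[1]=8 > 5 → no swap
j=2: a[2]=4 ≤ 5 → i=0, swap a[0],a[2] → 4 8 7 5 4 5 5 4 5 5
j=3: a[3]=5 ≤ 5 → i=1, swap a[1],a[3] → 4 5 7 8 4 5 5 4 5 5
j=4: a[4]=4 ≤ 5 → i=2, swap a[2],a[4] → 4 5 4 8 7 5 5 4 5 5
j=5: a[5]=5 ≤ 5 → i=3, swap a[3],a[5] → 4 5 4 5 7 8 5 4 5 5
j=6: a[6]=5 ≤ 5 → i=4, swap a[4],a[6] → 4 5 4 5 5 8 7 4 5 5
j=7: a[7]=4 ≤ 5 → i=5, swap a[5],a[7] → 4 5 4 5 5 4 7 8 5 5
j=8: a[8]=5 ≤ 5 → i=6, swap a[6],a[8] → 4 5 4 5 5 4 5 8 7 5
final swap a[7],a[9] → 4 5 4 5 5 4 5 5 7 8; return 7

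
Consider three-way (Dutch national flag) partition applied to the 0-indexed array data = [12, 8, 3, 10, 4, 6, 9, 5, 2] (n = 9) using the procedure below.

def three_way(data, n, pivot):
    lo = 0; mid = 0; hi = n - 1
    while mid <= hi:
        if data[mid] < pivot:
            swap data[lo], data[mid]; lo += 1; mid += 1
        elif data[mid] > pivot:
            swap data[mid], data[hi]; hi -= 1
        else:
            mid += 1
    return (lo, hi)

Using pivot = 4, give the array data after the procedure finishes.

[2, 3, 4, 10, 6, 9, 5, 8, 12]

pivot = 4; lo=0, mid=0, hi=8
data[mid]=12>4: swap data[0],data[8]; hi=7 → [2, 8, 3, 10, 4, 6, 9, 5, 12]
data[mid]=2<4: swap data[0],data[0]; lo=1,mid=1 → [2, 8, 3, 10, 4, 6, 9, 5, 12]
data[mid]=8>4: swap data[1],data[7]; hi=6 → [2, 5, 3, 10, 4, 6, 9, 8, 12]
data[mid]=5>4: swap data[1],data[6]; hi=5 → [2, 9, 3, 10, 4, 6, 5, 8, 12]
data[mid]=9>4: swap data[1],data[5]; hi=4 → [2, 6, 3, 10, 4, 9, 5, 8, 12]
data[mid]=6>4: swap data[1],data[4]; hi=3 → [2, 4, 3, 10, 6, 9, 5, 8, 12]
data[mid]=4=4: mid=2
data[mid]=3<4: swap data[1],data[2]; lo=2,mid=3 → [2, 3, 4, 10, 6, 9, 5, 8, 12]
data[mid]=10>4: swap data[3],data[3]; hi=2 → [2, 3, 4, 10, 6, 9, 5, 8, 12]
end: lo=2, hi=2; data = [2, 3, 4, 10, 6, 9, 5, 8, 12]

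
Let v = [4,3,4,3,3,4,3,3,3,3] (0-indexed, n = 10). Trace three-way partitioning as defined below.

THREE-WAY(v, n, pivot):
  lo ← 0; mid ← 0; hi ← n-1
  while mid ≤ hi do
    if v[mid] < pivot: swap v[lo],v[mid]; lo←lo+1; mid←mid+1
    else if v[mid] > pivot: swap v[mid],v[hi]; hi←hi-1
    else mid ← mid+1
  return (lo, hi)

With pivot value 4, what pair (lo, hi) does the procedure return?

pivot = 4; lo=0, mid=0, hi=9
v[mid]=4=4: mid=1
v[mid]=3<4: swap v[0],v[1]; lo=1,mid=2 → [3,4,4,3,3,4,3,3,3,3]
v[mid]=4=4: mid=3
v[mid]=3<4: swap v[1],v[3]; lo=2,mid=4 → [3,3,4,4,3,4,3,3,3,3]
v[mid]=3<4: swap v[2],v[4]; lo=3,mid=5 → [3,3,3,4,4,4,3,3,3,3]
v[mid]=4=4: mid=6
v[mid]=3<4: swap v[3],v[6]; lo=4,mid=7 → [3,3,3,3,4,4,4,3,3,3]
v[mid]=3<4: swap v[4],v[7]; lo=5,mid=8 → [3,3,3,3,3,4,4,4,3,3]
v[mid]=3<4: swap v[5],v[8]; lo=6,mid=9 → [3,3,3,3,3,3,4,4,4,3]
v[mid]=3<4: swap v[6],v[9]; lo=7,mid=10 → [3,3,3,3,3,3,3,4,4,4]
end: lo=7, hi=9; v = [3,3,3,3,3,3,3,4,4,4]

(7, 9)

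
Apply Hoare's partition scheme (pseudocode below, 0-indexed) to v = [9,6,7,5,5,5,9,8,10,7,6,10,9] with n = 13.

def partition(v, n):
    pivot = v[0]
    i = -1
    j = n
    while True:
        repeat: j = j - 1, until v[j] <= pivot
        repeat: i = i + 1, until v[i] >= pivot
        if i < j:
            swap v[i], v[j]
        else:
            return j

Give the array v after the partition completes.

pivot=9
j stops at 12 (9), i stops at 0 (9); swap ⇒ [9,6,7,5,5,5,9,8,10,7,6,10,9]
j stops at 10 (6), i stops at 6 (9); swap ⇒ [9,6,7,5,5,5,6,8,10,7,9,10,9]
j stops at 9 (7), i stops at 8 (10); swap ⇒ [9,6,7,5,5,5,6,8,7,10,9,10,9]
j stops at 8, i stops at 9; i≥j ⇒ return 8. v=[9,6,7,5,5,5,6,8,7,10,9,10,9]

[9,6,7,5,5,5,6,8,7,10,9,10,9]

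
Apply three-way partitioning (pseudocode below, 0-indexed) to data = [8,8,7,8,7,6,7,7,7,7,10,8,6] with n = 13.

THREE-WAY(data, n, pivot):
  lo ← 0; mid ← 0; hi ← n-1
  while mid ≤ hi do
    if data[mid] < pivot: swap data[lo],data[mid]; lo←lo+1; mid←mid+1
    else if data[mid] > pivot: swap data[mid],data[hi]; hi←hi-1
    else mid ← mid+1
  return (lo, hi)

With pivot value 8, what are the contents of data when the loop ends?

pivot = 8; lo=0, mid=0, hi=12
data[mid]=8=8: mid=1
data[mid]=8=8: mid=2
data[mid]=7<8: swap data[0],data[2]; lo=1,mid=3 → [7,8,8,8,7,6,7,7,7,7,10,8,6]
data[mid]=8=8: mid=4
data[mid]=7<8: swap data[1],data[4]; lo=2,mid=5 → [7,7,8,8,8,6,7,7,7,7,10,8,6]
data[mid]=6<8: swap data[2],data[5]; lo=3,mid=6 → [7,7,6,8,8,8,7,7,7,7,10,8,6]
data[mid]=7<8: swap data[3],data[6]; lo=4,mid=7 → [7,7,6,7,8,8,8,7,7,7,10,8,6]
data[mid]=7<8: swap data[4],data[7]; lo=5,mid=8 → [7,7,6,7,7,8,8,8,7,7,10,8,6]
data[mid]=7<8: swap data[5],data[8]; lo=6,mid=9 → [7,7,6,7,7,7,8,8,8,7,10,8,6]
data[mid]=7<8: swap data[6],data[9]; lo=7,mid=10 → [7,7,6,7,7,7,7,8,8,8,10,8,6]
data[mid]=10>8: swap data[10],data[12]; hi=11 → [7,7,6,7,7,7,7,8,8,8,6,8,10]
data[mid]=6<8: swap data[7],data[10]; lo=8,mid=11 → [7,7,6,7,7,7,7,6,8,8,8,8,10]
data[mid]=8=8: mid=12
end: lo=8, hi=11; data = [7,7,6,7,7,7,7,6,8,8,8,8,10]

[7,7,6,7,7,7,7,6,8,8,8,8,10]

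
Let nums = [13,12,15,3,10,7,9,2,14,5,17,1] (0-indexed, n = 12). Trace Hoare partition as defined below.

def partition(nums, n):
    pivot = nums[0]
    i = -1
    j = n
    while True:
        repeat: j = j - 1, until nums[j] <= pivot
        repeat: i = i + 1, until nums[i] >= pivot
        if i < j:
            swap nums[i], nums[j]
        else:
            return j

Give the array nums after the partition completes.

pivot=13
j stops at 11 (1), i stops at 0 (13); swap ⇒ [1,12,15,3,10,7,9,2,14,5,17,13]
j stops at 9 (5), i stops at 2 (15); swap ⇒ [1,12,5,3,10,7,9,2,14,15,17,13]
j stops at 7, i stops at 8; i≥j ⇒ return 7. nums=[1,12,5,3,10,7,9,2,14,15,17,13]

[1,12,5,3,10,7,9,2,14,15,17,13]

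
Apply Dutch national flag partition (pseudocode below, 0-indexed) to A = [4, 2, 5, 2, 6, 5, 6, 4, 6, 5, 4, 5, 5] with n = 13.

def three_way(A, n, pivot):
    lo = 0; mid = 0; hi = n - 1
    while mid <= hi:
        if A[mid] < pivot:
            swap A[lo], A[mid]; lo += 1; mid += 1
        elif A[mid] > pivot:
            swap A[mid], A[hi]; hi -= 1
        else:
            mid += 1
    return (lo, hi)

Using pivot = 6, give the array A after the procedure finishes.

[4, 2, 5, 2, 5, 4, 5, 4, 5, 5, 6, 6, 6]

pivot = 6; lo=0, mid=0, hi=12
A[mid]=4<6: swap A[0],A[0]; lo=1,mid=1 → [4, 2, 5, 2, 6, 5, 6, 4, 6, 5, 4, 5, 5]
A[mid]=2<6: swap A[1],A[1]; lo=2,mid=2 → [4, 2, 5, 2, 6, 5, 6, 4, 6, 5, 4, 5, 5]
A[mid]=5<6: swap A[2],A[2]; lo=3,mid=3 → [4, 2, 5, 2, 6, 5, 6, 4, 6, 5, 4, 5, 5]
A[mid]=2<6: swap A[3],A[3]; lo=4,mid=4 → [4, 2, 5, 2, 6, 5, 6, 4, 6, 5, 4, 5, 5]
A[mid]=6=6: mid=5
A[mid]=5<6: swap A[4],A[5]; lo=5,mid=6 → [4, 2, 5, 2, 5, 6, 6, 4, 6, 5, 4, 5, 5]
A[mid]=6=6: mid=7
A[mid]=4<6: swap A[5],A[7]; lo=6,mid=8 → [4, 2, 5, 2, 5, 4, 6, 6, 6, 5, 4, 5, 5]
A[mid]=6=6: mid=9
A[mid]=5<6: swap A[6],A[9]; lo=7,mid=10 → [4, 2, 5, 2, 5, 4, 5, 6, 6, 6, 4, 5, 5]
A[mid]=4<6: swap A[7],A[10]; lo=8,mid=11 → [4, 2, 5, 2, 5, 4, 5, 4, 6, 6, 6, 5, 5]
A[mid]=5<6: swap A[8],A[11]; lo=9,mid=12 → [4, 2, 5, 2, 5, 4, 5, 4, 5, 6, 6, 6, 5]
A[mid]=5<6: swap A[9],A[12]; lo=10,mid=13 → [4, 2, 5, 2, 5, 4, 5, 4, 5, 5, 6, 6, 6]
end: lo=10, hi=12; A = [4, 2, 5, 2, 5, 4, 5, 4, 5, 5, 6, 6, 6]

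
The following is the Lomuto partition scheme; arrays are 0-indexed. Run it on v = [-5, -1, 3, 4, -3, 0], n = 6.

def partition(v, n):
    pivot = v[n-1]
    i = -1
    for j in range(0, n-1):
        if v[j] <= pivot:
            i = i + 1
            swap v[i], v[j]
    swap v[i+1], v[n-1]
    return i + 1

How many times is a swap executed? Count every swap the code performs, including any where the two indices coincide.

4

pivot = v[5] = 0; i = -1
j=0: v[0]=-5 ≤ 0 → i=0, swap v[0],v[0] (no change) → [-5, -1, 3, 4, -3, 0]
j=1: v[1]=-1 ≤ 0 → i=1, swap v[1],v[1] (no change) → [-5, -1, 3, 4, -3, 0]
j=2: v[2]=3 > 0 → no swap
j=3: v[3]=4 > 0 → no swap
j=4: v[4]=-3 ≤ 0 → i=2, swap v[2],v[4] → [-5, -1, -3, 4, 3, 0]
final swap v[3],v[5] → [-5, -1, -3, 0, 3, 4]; return 3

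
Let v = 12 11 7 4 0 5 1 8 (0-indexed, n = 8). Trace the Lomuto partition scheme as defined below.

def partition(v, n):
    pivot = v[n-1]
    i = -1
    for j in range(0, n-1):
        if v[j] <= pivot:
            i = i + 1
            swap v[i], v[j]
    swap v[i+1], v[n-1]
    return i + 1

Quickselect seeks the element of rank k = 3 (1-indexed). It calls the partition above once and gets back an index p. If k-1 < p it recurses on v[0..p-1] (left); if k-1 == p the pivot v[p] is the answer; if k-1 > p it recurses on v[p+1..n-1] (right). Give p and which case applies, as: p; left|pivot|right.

pivot=8, i=-1
j=0: 12>8, skip
j=1: 11>8, skip
j=2: 7≤8, i=0, swap(0,2) ⇒ 7 11 12 4 0 5 1 8
j=3: 4≤8, i=1, swap(1,3) ⇒ 7 4 12 11 0 5 1 8
j=4: 0≤8, i=2, swap(2,4) ⇒ 7 4 0 11 12 5 1 8
j=5: 5≤8, i=3, swap(3,5) ⇒ 7 4 0 5 12 11 1 8
j=6: 1≤8, i=4, swap(4,6) ⇒ 7 4 0 5 1 11 12 8
swap(5,7) ⇒ 7 4 0 5 1 8 12 11; return 5
p = 5; k-1 = 2 < 5 ⇒ left

5; left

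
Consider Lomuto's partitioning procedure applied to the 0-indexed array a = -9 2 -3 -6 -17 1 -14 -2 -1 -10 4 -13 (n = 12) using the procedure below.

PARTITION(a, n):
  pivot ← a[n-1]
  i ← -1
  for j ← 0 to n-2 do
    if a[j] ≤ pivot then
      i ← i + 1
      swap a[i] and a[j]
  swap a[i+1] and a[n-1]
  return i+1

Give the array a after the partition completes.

pivot=-13, i=-1
j=0: -9>-13, skip
j=1: 2>-13, skip
j=2: -3>-13, skip
j=3: -6>-13, skip
j=4: -17≤-13, i=0, swap(0,4) ⇒ -17 2 -3 -6 -9 1 -14 -2 -1 -10 4 -13
j=5: 1>-13, skip
j=6: -14≤-13, i=1, swap(1,6) ⇒ -17 -14 -3 -6 -9 1 2 -2 -1 -10 4 -13
j=7: -2>-13, skip
j=8: -1>-13, skip
j=9: -10>-13, skip
j=10: 4>-13, skip
swap(2,11) ⇒ -17 -14 -13 -6 -9 1 2 -2 -1 -10 4 -3; return 2

-17 -14 -13 -6 -9 1 2 -2 -1 -10 4 -3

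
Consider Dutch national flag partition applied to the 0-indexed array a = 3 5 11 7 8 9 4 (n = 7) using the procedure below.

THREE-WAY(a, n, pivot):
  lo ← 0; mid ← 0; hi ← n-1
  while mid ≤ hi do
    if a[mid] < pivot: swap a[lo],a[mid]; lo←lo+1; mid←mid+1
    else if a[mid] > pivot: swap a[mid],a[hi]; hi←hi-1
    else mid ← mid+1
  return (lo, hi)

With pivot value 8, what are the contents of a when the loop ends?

3 5 4 7 8 9 11

lo=0 mid=0 hi=6
3<8: swap(0,0), lo=1 mid=1 ⇒ 3 5 11 7 8 9 4
5<8: swap(1,1), lo=2 mid=2 ⇒ 3 5 11 7 8 9 4
11>8: swap(2,6), hi=5 ⇒ 3 5 4 7 8 9 11
4<8: swap(2,2), lo=3 mid=3 ⇒ 3 5 4 7 8 9 11
7<8: swap(3,3), lo=4 mid=4 ⇒ 3 5 4 7 8 9 11
8=8: mid=5
9>8: swap(5,5), hi=4 ⇒ 3 5 4 7 8 9 11
done. lo=4 hi=4; a=3 5 4 7 8 9 11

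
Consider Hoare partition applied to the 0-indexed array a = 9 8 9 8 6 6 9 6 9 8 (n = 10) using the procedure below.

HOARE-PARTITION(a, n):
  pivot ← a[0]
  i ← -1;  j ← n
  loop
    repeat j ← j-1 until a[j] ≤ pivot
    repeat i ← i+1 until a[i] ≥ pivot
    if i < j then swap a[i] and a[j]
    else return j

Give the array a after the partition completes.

8 8 9 8 6 6 6 9 9 9

pivot=9
j stops at 9 (8), i stops at 0 (9); swap ⇒ 8 8 9 8 6 6 9 6 9 9
j stops at 8 (9), i stops at 2 (9); swap ⇒ 8 8 9 8 6 6 9 6 9 9
j stops at 7 (6), i stops at 6 (9); swap ⇒ 8 8 9 8 6 6 6 9 9 9
j stops at 6, i stops at 7; i≥j ⇒ return 6. a=8 8 9 8 6 6 6 9 9 9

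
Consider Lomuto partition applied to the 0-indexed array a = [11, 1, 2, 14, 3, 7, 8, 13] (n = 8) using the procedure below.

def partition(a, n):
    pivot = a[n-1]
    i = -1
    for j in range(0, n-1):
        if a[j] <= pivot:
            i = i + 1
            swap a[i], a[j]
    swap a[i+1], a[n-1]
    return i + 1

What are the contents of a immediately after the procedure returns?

pivot=13, i=-1
j=0: 11≤13, i=0, swap(0,0) ⇒ [11, 1, 2, 14, 3, 7, 8, 13]
j=1: 1≤13, i=1, swap(1,1) ⇒ [11, 1, 2, 14, 3, 7, 8, 13]
j=2: 2≤13, i=2, swap(2,2) ⇒ [11, 1, 2, 14, 3, 7, 8, 13]
j=3: 14>13, skip
j=4: 3≤13, i=3, swap(3,4) ⇒ [11, 1, 2, 3, 14, 7, 8, 13]
j=5: 7≤13, i=4, swap(4,5) ⇒ [11, 1, 2, 3, 7, 14, 8, 13]
j=6: 8≤13, i=5, swap(5,6) ⇒ [11, 1, 2, 3, 7, 8, 14, 13]
swap(6,7) ⇒ [11, 1, 2, 3, 7, 8, 13, 14]; return 6

[11, 1, 2, 3, 7, 8, 13, 14]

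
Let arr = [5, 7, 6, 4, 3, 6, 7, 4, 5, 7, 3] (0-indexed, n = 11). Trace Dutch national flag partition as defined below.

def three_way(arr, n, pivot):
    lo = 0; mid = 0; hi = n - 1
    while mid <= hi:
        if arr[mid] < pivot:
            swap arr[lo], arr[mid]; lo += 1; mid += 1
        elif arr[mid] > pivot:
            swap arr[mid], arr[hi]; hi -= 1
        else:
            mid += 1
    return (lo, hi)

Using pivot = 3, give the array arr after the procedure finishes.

lo=0 mid=0 hi=10
5>3: swap(0,10), hi=9 ⇒ [3, 7, 6, 4, 3, 6, 7, 4, 5, 7, 5]
3=3: mid=1
7>3: swap(1,9), hi=8 ⇒ [3, 7, 6, 4, 3, 6, 7, 4, 5, 7, 5]
7>3: swap(1,8), hi=7 ⇒ [3, 5, 6, 4, 3, 6, 7, 4, 7, 7, 5]
5>3: swap(1,7), hi=6 ⇒ [3, 4, 6, 4, 3, 6, 7, 5, 7, 7, 5]
4>3: swap(1,6), hi=5 ⇒ [3, 7, 6, 4, 3, 6, 4, 5, 7, 7, 5]
7>3: swap(1,5), hi=4 ⇒ [3, 6, 6, 4, 3, 7, 4, 5, 7, 7, 5]
6>3: swap(1,4), hi=3 ⇒ [3, 3, 6, 4, 6, 7, 4, 5, 7, 7, 5]
3=3: mid=2
6>3: swap(2,3), hi=2 ⇒ [3, 3, 4, 6, 6, 7, 4, 5, 7, 7, 5]
4>3: swap(2,2), hi=1 ⇒ [3, 3, 4, 6, 6, 7, 4, 5, 7, 7, 5]
done. lo=0 hi=1; arr=[3, 3, 4, 6, 6, 7, 4, 5, 7, 7, 5]

[3, 3, 4, 6, 6, 7, 4, 5, 7, 7, 5]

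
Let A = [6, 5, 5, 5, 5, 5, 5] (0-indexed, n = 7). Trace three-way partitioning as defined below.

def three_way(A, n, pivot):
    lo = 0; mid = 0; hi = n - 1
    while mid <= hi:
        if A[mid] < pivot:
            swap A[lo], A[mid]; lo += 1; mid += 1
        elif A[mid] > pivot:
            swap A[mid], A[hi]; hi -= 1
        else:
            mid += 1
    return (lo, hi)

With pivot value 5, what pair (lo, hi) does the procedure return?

(0, 5)

lo=0 mid=0 hi=6
6>5: swap(0,6), hi=5 ⇒ [5, 5, 5, 5, 5, 5, 6]
5=5: mid=1
5=5: mid=2
5=5: mid=3
5=5: mid=4
5=5: mid=5
5=5: mid=6
done. lo=0 hi=5; A=[5, 5, 5, 5, 5, 5, 6]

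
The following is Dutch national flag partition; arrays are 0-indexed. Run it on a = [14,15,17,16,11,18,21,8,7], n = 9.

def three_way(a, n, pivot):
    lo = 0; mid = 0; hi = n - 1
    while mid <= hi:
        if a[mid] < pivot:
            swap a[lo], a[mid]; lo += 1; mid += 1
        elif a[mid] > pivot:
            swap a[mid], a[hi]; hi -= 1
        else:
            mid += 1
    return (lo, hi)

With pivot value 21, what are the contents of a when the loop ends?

[14,15,17,16,11,18,8,7,21]

lo=0 mid=0 hi=8
14<21: swap(0,0), lo=1 mid=1 ⇒ [14,15,17,16,11,18,21,8,7]
15<21: swap(1,1), lo=2 mid=2 ⇒ [14,15,17,16,11,18,21,8,7]
17<21: swap(2,2), lo=3 mid=3 ⇒ [14,15,17,16,11,18,21,8,7]
16<21: swap(3,3), lo=4 mid=4 ⇒ [14,15,17,16,11,18,21,8,7]
11<21: swap(4,4), lo=5 mid=5 ⇒ [14,15,17,16,11,18,21,8,7]
18<21: swap(5,5), lo=6 mid=6 ⇒ [14,15,17,16,11,18,21,8,7]
21=21: mid=7
8<21: swap(6,7), lo=7 mid=8 ⇒ [14,15,17,16,11,18,8,21,7]
7<21: swap(7,8), lo=8 mid=9 ⇒ [14,15,17,16,11,18,8,7,21]
done. lo=8 hi=8; a=[14,15,17,16,11,18,8,7,21]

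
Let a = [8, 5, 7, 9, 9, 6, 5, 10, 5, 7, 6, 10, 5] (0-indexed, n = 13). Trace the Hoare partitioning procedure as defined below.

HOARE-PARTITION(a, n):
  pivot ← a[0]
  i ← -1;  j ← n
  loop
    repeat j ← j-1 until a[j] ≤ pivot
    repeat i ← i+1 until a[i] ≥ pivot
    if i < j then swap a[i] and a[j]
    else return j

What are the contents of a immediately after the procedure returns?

pivot = a[0] = 8; i = -1, j = 13
j→12 (a[12]=5≤8), i→0 (a[0]=8≥8); i<j, swap → [5, 5, 7, 9, 9, 6, 5, 10, 5, 7, 6, 10, 8]
j→10 (a[10]=6≤8), i→3 (a[3]=9≥8); i<j, swap → [5, 5, 7, 6, 9, 6, 5, 10, 5, 7, 9, 10, 8]
j→9 (a[9]=7≤8), i→4 (a[4]=9≥8); i<j, swap → [5, 5, 7, 6, 7, 6, 5, 10, 5, 9, 9, 10, 8]
j→8 (a[8]=5≤8), i→7 (a[7]=10≥8); i<j, swap → [5, 5, 7, 6, 7, 6, 5, 5, 10, 9, 9, 10, 8]
j→7, i→8; i≥j, return j=7. a = [5, 5, 7, 6, 7, 6, 5, 5, 10, 9, 9, 10, 8]

[5, 5, 7, 6, 7, 6, 5, 5, 10, 9, 9, 10, 8]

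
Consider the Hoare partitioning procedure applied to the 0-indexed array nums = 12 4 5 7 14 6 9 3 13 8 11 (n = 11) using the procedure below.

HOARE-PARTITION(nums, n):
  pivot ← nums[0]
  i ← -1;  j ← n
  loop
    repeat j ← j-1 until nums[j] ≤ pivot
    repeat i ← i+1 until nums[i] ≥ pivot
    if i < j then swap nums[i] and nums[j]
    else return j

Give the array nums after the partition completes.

11 4 5 7 8 6 9 3 13 14 12

pivot = nums[0] = 12; i = -1, j = 11
j→10 (nums[10]=11≤12), i→0 (nums[0]=12≥12); i<j, swap → 11 4 5 7 14 6 9 3 13 8 12
j→9 (nums[9]=8≤12), i→4 (nums[4]=14≥12); i<j, swap → 11 4 5 7 8 6 9 3 13 14 12
j→7, i→8; i≥j, return j=7. nums = 11 4 5 7 8 6 9 3 13 14 12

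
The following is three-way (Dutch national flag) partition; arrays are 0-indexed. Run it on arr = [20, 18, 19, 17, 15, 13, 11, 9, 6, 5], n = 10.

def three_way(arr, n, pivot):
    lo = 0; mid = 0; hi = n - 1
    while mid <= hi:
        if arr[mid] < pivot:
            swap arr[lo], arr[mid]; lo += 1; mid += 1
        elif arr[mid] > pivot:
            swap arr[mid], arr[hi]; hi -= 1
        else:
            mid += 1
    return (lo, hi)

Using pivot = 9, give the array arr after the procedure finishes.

pivot = 9; lo=0, mid=0, hi=9
arr[mid]=20>9: swap arr[0],arr[9]; hi=8 → [5, 18, 19, 17, 15, 13, 11, 9, 6, 20]
arr[mid]=5<9: swap arr[0],arr[0]; lo=1,mid=1 → [5, 18, 19, 17, 15, 13, 11, 9, 6, 20]
arr[mid]=18>9: swap arr[1],arr[8]; hi=7 → [5, 6, 19, 17, 15, 13, 11, 9, 18, 20]
arr[mid]=6<9: swap arr[1],arr[1]; lo=2,mid=2 → [5, 6, 19, 17, 15, 13, 11, 9, 18, 20]
arr[mid]=19>9: swap arr[2],arr[7]; hi=6 → [5, 6, 9, 17, 15, 13, 11, 19, 18, 20]
arr[mid]=9=9: mid=3
arr[mid]=17>9: swap arr[3],arr[6]; hi=5 → [5, 6, 9, 11, 15, 13, 17, 19, 18, 20]
arr[mid]=11>9: swap arr[3],arr[5]; hi=4 → [5, 6, 9, 13, 15, 11, 17, 19, 18, 20]
arr[mid]=13>9: swap arr[3],arr[4]; hi=3 → [5, 6, 9, 15, 13, 11, 17, 19, 18, 20]
arr[mid]=15>9: swap arr[3],arr[3]; hi=2 → [5, 6, 9, 15, 13, 11, 17, 19, 18, 20]
end: lo=2, hi=2; arr = [5, 6, 9, 15, 13, 11, 17, 19, 18, 20]

[5, 6, 9, 15, 13, 11, 17, 19, 18, 20]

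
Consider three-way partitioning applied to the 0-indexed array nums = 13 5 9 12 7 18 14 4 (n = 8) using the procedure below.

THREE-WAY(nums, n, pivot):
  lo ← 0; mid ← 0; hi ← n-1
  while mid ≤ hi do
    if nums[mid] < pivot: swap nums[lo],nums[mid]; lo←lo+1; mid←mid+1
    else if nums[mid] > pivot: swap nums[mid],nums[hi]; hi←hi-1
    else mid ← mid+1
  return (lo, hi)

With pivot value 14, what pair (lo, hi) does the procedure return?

lo=0 mid=0 hi=7
13<14: swap(0,0), lo=1 mid=1 ⇒ 13 5 9 12 7 18 14 4
5<14: swap(1,1), lo=2 mid=2 ⇒ 13 5 9 12 7 18 14 4
9<14: swap(2,2), lo=3 mid=3 ⇒ 13 5 9 12 7 18 14 4
12<14: swap(3,3), lo=4 mid=4 ⇒ 13 5 9 12 7 18 14 4
7<14: swap(4,4), lo=5 mid=5 ⇒ 13 5 9 12 7 18 14 4
18>14: swap(5,7), hi=6 ⇒ 13 5 9 12 7 4 14 18
4<14: swap(5,5), lo=6 mid=6 ⇒ 13 5 9 12 7 4 14 18
14=14: mid=7
done. lo=6 hi=6; nums=13 5 9 12 7 4 14 18

(6, 6)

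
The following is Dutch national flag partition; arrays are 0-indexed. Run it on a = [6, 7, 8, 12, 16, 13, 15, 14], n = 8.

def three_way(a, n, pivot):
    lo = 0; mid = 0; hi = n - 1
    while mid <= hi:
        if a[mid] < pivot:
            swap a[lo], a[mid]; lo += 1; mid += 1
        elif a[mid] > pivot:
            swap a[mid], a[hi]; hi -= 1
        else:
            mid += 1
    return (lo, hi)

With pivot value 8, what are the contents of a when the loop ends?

[6, 7, 8, 16, 13, 15, 14, 12]

pivot = 8; lo=0, mid=0, hi=7
a[mid]=6<8: swap a[0],a[0]; lo=1,mid=1 → [6, 7, 8, 12, 16, 13, 15, 14]
a[mid]=7<8: swap a[1],a[1]; lo=2,mid=2 → [6, 7, 8, 12, 16, 13, 15, 14]
a[mid]=8=8: mid=3
a[mid]=12>8: swap a[3],a[7]; hi=6 → [6, 7, 8, 14, 16, 13, 15, 12]
a[mid]=14>8: swap a[3],a[6]; hi=5 → [6, 7, 8, 15, 16, 13, 14, 12]
a[mid]=15>8: swap a[3],a[5]; hi=4 → [6, 7, 8, 13, 16, 15, 14, 12]
a[mid]=13>8: swap a[3],a[4]; hi=3 → [6, 7, 8, 16, 13, 15, 14, 12]
a[mid]=16>8: swap a[3],a[3]; hi=2 → [6, 7, 8, 16, 13, 15, 14, 12]
end: lo=2, hi=2; a = [6, 7, 8, 16, 13, 15, 14, 12]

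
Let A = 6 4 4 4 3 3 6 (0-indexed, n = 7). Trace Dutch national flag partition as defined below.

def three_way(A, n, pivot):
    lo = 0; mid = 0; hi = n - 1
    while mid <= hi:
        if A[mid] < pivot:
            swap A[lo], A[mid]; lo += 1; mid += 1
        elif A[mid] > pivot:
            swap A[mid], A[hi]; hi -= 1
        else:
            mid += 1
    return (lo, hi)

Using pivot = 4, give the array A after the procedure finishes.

pivot = 4; lo=0, mid=0, hi=6
A[mid]=6>4: swap A[0],A[6]; hi=5 → 6 4 4 4 3 3 6
A[mid]=6>4: swap A[0],A[5]; hi=4 → 3 4 4 4 3 6 6
A[mid]=3<4: swap A[0],A[0]; lo=1,mid=1 → 3 4 4 4 3 6 6
A[mid]=4=4: mid=2
A[mid]=4=4: mid=3
A[mid]=4=4: mid=4
A[mid]=3<4: swap A[1],A[4]; lo=2,mid=5 → 3 3 4 4 4 6 6
end: lo=2, hi=4; A = 3 3 4 4 4 6 6

3 3 4 4 4 6 6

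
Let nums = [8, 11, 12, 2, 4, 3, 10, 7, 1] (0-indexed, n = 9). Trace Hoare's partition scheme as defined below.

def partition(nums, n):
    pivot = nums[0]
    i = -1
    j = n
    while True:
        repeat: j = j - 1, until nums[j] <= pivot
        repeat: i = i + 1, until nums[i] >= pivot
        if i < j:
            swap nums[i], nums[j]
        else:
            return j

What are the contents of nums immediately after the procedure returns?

[1, 7, 3, 2, 4, 12, 10, 11, 8]

pivot=8
j stops at 8 (1), i stops at 0 (8); swap ⇒ [1, 11, 12, 2, 4, 3, 10, 7, 8]
j stops at 7 (7), i stops at 1 (11); swap ⇒ [1, 7, 12, 2, 4, 3, 10, 11, 8]
j stops at 5 (3), i stops at 2 (12); swap ⇒ [1, 7, 3, 2, 4, 12, 10, 11, 8]
j stops at 4, i stops at 5; i≥j ⇒ return 4. nums=[1, 7, 3, 2, 4, 12, 10, 11, 8]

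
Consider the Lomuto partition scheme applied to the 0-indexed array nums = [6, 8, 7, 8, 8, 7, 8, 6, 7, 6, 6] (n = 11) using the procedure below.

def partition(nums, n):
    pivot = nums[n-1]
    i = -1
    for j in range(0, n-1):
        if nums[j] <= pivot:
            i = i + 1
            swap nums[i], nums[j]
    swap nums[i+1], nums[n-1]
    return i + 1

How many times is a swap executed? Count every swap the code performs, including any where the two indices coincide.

4

pivot = nums[10] = 6; i = -1
j=0: nums[0]=6 ≤ 6 → i=0, swap nums[0],nums[0] (no change) → [6, 8, 7, 8, 8, 7, 8, 6, 7, 6, 6]
j=1: nums[1]=8 > 6 → no swap
j=2: nums[2]=7 > 6 → no swap
j=3: nums[3]=8 > 6 → no swap
j=4: nums[4]=8 > 6 → no swap
j=5: nums[5]=7 > 6 → no swap
j=6: nums[6]=8 > 6 → no swap
j=7: nums[7]=6 ≤ 6 → i=1, swap nums[1],nums[7] → [6, 6, 7, 8, 8, 7, 8, 8, 7, 6, 6]
j=8: nums[8]=7 > 6 → no swap
j=9: nums[9]=6 ≤ 6 → i=2, swap nums[2],nums[9] → [6, 6, 6, 8, 8, 7, 8, 8, 7, 7, 6]
final swap nums[3],nums[10] → [6, 6, 6, 6, 8, 7, 8, 8, 7, 7, 8]; return 3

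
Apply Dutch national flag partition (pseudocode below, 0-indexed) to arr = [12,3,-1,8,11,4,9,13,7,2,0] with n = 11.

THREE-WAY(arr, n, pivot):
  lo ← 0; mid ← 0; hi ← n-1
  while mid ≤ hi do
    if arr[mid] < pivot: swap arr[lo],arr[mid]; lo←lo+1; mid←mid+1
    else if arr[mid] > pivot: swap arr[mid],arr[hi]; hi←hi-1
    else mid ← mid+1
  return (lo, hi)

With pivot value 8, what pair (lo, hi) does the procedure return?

lo=0 mid=0 hi=10
12>8: swap(0,10), hi=9 ⇒ [0,3,-1,8,11,4,9,13,7,2,12]
0<8: swap(0,0), lo=1 mid=1 ⇒ [0,3,-1,8,11,4,9,13,7,2,12]
3<8: swap(1,1), lo=2 mid=2 ⇒ [0,3,-1,8,11,4,9,13,7,2,12]
-1<8: swap(2,2), lo=3 mid=3 ⇒ [0,3,-1,8,11,4,9,13,7,2,12]
8=8: mid=4
11>8: swap(4,9), hi=8 ⇒ [0,3,-1,8,2,4,9,13,7,11,12]
2<8: swap(3,4), lo=4 mid=5 ⇒ [0,3,-1,2,8,4,9,13,7,11,12]
4<8: swap(4,5), lo=5 mid=6 ⇒ [0,3,-1,2,4,8,9,13,7,11,12]
9>8: swap(6,8), hi=7 ⇒ [0,3,-1,2,4,8,7,13,9,11,12]
7<8: swap(5,6), lo=6 mid=7 ⇒ [0,3,-1,2,4,7,8,13,9,11,12]
13>8: swap(7,7), hi=6 ⇒ [0,3,-1,2,4,7,8,13,9,11,12]
done. lo=6 hi=6; arr=[0,3,-1,2,4,7,8,13,9,11,12]

(6, 6)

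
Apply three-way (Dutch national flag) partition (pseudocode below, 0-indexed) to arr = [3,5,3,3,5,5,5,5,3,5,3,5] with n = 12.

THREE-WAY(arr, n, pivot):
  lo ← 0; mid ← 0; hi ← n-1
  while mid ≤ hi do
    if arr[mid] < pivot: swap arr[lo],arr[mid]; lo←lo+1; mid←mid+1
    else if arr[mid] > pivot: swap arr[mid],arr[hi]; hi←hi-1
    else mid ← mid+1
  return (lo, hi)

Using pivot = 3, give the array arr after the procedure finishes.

pivot = 3; lo=0, mid=0, hi=11
arr[mid]=3=3: mid=1
arr[mid]=5>3: swap arr[1],arr[11]; hi=10 → [3,5,3,3,5,5,5,5,3,5,3,5]
arr[mid]=5>3: swap arr[1],arr[10]; hi=9 → [3,3,3,3,5,5,5,5,3,5,5,5]
arr[mid]=3=3: mid=2
arr[mid]=3=3: mid=3
arr[mid]=3=3: mid=4
arr[mid]=5>3: swap arr[4],arr[9]; hi=8 → [3,3,3,3,5,5,5,5,3,5,5,5]
arr[mid]=5>3: swap arr[4],arr[8]; hi=7 → [3,3,3,3,3,5,5,5,5,5,5,5]
arr[mid]=3=3: mid=5
arr[mid]=5>3: swap arr[5],arr[7]; hi=6 → [3,3,3,3,3,5,5,5,5,5,5,5]
arr[mid]=5>3: swap arr[5],arr[6]; hi=5 → [3,3,3,3,3,5,5,5,5,5,5,5]
arr[mid]=5>3: swap arr[5],arr[5]; hi=4 → [3,3,3,3,3,5,5,5,5,5,5,5]
end: lo=0, hi=4; arr = [3,3,3,3,3,5,5,5,5,5,5,5]

[3,3,3,3,3,5,5,5,5,5,5,5]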